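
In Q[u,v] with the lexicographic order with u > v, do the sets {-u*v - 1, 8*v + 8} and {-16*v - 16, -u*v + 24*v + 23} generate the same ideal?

Since reduced Gröbner bases are canonical representatives of ideals under a given ordering, it suffices to compute and compare them.
Buchberger on the first generating set:
f_1 = -u*v - 1, LT = u*v.
f_2 = 8*v + 8, LT = v.

S(f_1,f_2): lcm = u*v. S = -u + 1.
  leading term u: no divisor's leading term divides it; move -u to the remainder.
  leading term 1: no divisor's leading term divides it; move 1 to the remainder.
  remainder -u + 1 ≠ 0; add g_3 = -u + 1 to the basis.

The other S-polynomials (S(f_1,g_3), S(f_2,g_3)) all reduce to 0 modulo the current basis, so we have a Gröbner basis.
Inter-reduce: drop elements whose leading term is divisible by another's, tail-reduce, and make monic.
Reduced Gröbner basis: {u - 1, v + 1}.

Buchberger on the second generating set:
h_1 = -16*v - 16, LT = v.
h_2 = -u*v + 24*v + 23, LT = u*v.

S(h_1,h_2): lcm = u*v. S = u + 24*v + 23.
  leading term u: no divisor's leading term divides it; move u to the remainder.
  leading term v: subtract (-3/2)·h_1 from 24*v + 23 → -1
  leading term 1: no divisor's leading term divides it; move -1 to the remainder.
  remainder u - 1 ≠ 0; add k_3 = u - 1 to the basis.

The other S-polynomials (S(h_1,k_3), S(h_2,k_3)) all reduce to 0 modulo the current basis, so we have a Gröbner basis.
Inter-reduce: drop elements whose leading term is divisible by another's, tail-reduce, and make monic.
Reduced Gröbner basis: {u - 1, v + 1}.

The two bases agree; hence the ideals are identical.
The same test decides containment: I ⊆ J iff every generator of I reduces to 0 modulo a Gröbner basis of J.

Yes, the ideals are equal.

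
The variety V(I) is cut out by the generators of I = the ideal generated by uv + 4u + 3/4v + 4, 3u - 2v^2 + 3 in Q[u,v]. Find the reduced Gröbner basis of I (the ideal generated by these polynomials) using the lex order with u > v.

G = {u - 2/3v^2 + 1, v^3 + 4v^2 - 3/8v}

f_1 = uv + 4u + 3/4v + 4, LT = uv.
f_2 = 3u - 2v^2 + 3, LT = u.

S(f_1,f_2): lcm = uv. S = 4u + 2/3v^3 - 1/4v + 4.
  leading term u: subtract (4/3)·f_2 from 4u + 2/3v^3 - 1/4v + 4 → 2/3v^3 + 8/3v^2 - 1/4v
  leading term v^3: no divisor's leading term divides it; move 2/3v^3 to the remainder.
  leading term v^2: no divisor's leading term divides it; move 8/3v^2 to the remainder.
  leading term v: no divisor's leading term divides it; move -1/4v to the remainder.
  remainder 2/3v^3 + 8/3v^2 - 1/4v ≠ 0; add g_3 = 2/3v^3 + 8/3v^2 - 1/4v to the basis.

The other S-polynomials (S(f_1,g_3), S(f_2,g_3)) all reduce to 0 modulo the current basis, so we have a Gröbner basis.
Inter-reduce: drop elements whose leading term is divisible by another's, tail-reduce, and make monic.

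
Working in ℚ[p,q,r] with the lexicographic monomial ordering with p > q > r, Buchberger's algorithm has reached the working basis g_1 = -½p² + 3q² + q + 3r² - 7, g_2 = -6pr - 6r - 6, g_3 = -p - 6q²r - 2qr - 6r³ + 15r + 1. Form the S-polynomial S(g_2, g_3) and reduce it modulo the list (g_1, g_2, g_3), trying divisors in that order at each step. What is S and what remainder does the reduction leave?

lcm(LM(g_2), LM(g_3)) = pr.
S = (lcm/LT(g_2))·g_2 − (lcm/LT(g_3))·g_3 = -6q²r² - 2qr² - 6r⁴ + 15r² + 2r + 1.
Reduce S modulo (g_1, g_2, g_3) in that order:
  leading term q²r²: no divisor's leading term divides it; move -6q²r² to the remainder.
  leading term qr²: no divisor's leading term divides it; move -2qr² to the remainder.
  leading term r⁴: no divisor's leading term divides it; move -6r⁴ to the remainder.
  leading term r²: no divisor's leading term divides it; move 15r² to the remainder.
  leading term r: no divisor's leading term divides it; move 2r to the remainder.
  leading term 1: no divisor's leading term divides it; move 1 to the remainder.
The remainder -6q²r² - 2qr² - 6r⁴ + 15r² + 2r + 1 is nonzero, so it would be added as the next basis element.

S(g_2, g_3) = -6q²r² - 2qr² - 6r⁴ + 15r² + 2r + 1; remainder on division = -6q²r² - 2qr² - 6r⁴ + 15r² + 2r + 1.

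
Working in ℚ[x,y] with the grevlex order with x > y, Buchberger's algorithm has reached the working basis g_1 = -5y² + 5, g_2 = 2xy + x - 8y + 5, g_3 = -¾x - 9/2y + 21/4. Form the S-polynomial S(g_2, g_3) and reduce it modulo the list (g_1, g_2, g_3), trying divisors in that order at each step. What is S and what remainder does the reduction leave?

lcm(LM(g_2), LM(g_3)) = xy.
S = (lcm/LT(g_2))·g_2 − (lcm/LT(g_3))·g_3 = -6y² + ½x + 3y + 5/2.
Reduce S modulo (g_1, g_2, g_3) in that order:
  leading term y²: subtract (6/5)·g_1 from -6y² + ½x + 3y + 5/2 → ½x + 3y - 7/2
  leading term x: subtract (-⅔)·g_3 from ½x + 3y - 7/2 → 0
The remainder is 0, so this S-polynomial contributes no new basis element.
An S-polynomial is built so that the two leading terms cancel; whether anything survives reduction is exactly the Gröbner-basis criterion.

S(g_2, g_3) = -6y² + ½x + 3y + 5/2; remainder on division = 0.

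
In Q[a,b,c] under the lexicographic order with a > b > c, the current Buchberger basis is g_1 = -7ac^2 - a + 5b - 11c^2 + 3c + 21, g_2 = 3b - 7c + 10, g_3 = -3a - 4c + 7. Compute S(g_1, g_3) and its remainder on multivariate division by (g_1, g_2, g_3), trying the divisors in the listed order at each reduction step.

S(g_1, g_3) = 1/7a - 5/7b - 4/3c^3 + 82/21c^2 - 3/7c - 3; remainder on division = -4/3c^3 + 82/21c^2 - 16/7c - 2/7.

lcm(LM(g_1), LM(g_3)) = ac^2.
S = (lcm/LT(g_1))·g_1 − (lcm/LT(g_3))·g_3 = 1/7a - 5/7b - 4/3c^3 + 82/21c^2 - 3/7c - 3.
Reduce S modulo (g_1, g_2, g_3) in that order:
  leading term a: subtract (-1/21)·g_3 from 1/7a - 5/7b - 4/3c^3 + 82/21c^2 - 3/7c - 3 → -5/7b - 4/3c^3 + 82/21c^2 - 13/21c - 8/3
  leading term b: subtract (-5/21)·g_2 from -5/7b - 4/3c^3 + 82/21c^2 - 13/21c - 8/3 → -4/3c^3 + 82/21c^2 - 16/7c - 2/7
  leading term c^3: no divisor's leading term divides it; move -4/3c^3 to the remainder.
  leading term c^2: no divisor's leading term divides it; move 82/21c^2 to the remainder.
  leading term c: no divisor's leading term divides it; move -16/7c to the remainder.
  leading term 1: no divisor's leading term divides it; move -2/7 to the remainder.
The remainder -4/3c^3 + 82/21c^2 - 16/7c - 2/7 is nonzero, so it would be added as the next basis element.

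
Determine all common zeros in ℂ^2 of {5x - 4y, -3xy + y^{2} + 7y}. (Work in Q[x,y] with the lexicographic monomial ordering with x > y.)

Compute a lex Gröbner basis by Buchberger's algorithm.
f_1 = 5x - 4y, LT = x.
f_2 = -3xy + y^{2} + 7y, LT = xy.

S(f_1,f_2): lcm = xy. S = -\tfrac{7}{15}y^{2} + \tfrac{7}{3}y.
  reduce S modulo (f_1, f_2):
  remainder -\tfrac{7}{15}y^{2} + \tfrac{7}{3}y ≠ 0; add h_3 = -\tfrac{7}{15}y^{2} + \tfrac{7}{3}y to the basis.

The other S-polynomials (S(f_1,h_3), S(f_2,h_3)) all reduce to 0 modulo the current basis, so we have a Gröbner basis.
Inter-reduce: drop elements whose leading term is divisible by another's, tail-reduce, and make monic.
Reduced Gröbner basis: {x - \tfrac{4}{5}y, y^{2} - 5y}.

Since the basis is lex-ordered, y^{2} - 5y is univariate in y. Its roots are {0, 5}. Back-substituting each root into the other basis elements fixes the other coordinates.
  y = 0: the earlier basis element becomes x = 0, giving x = 0 — point (0, 0).
  y = 5: the earlier basis element becomes x - 4 = 0, giving x = 4 — point (4, 5).

{(0, 0), (4, 5)}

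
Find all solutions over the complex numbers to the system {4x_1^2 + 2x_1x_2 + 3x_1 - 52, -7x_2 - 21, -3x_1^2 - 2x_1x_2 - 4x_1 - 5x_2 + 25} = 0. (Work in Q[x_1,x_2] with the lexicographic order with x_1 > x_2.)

Compute a lex Gröbner basis by Buchberger's algorithm.
f_1 = 4x_1^2 + 2x_1x_2 + 3x_1 - 52, LT = x_1^2.
f_2 = -7x_2 - 21, LT = x_2.
f_3 = -3x_1^2 - 2x_1x_2 - 4x_1 - 5x_2 + 25, LT = x_1^2.

S(f_1,f_3): lcm = x_1^2. S = -1/6x_1x_2 - 7/12x_1 - 5/3x_2 - 14/3.
  reduce S modulo (f_1, f_2, f_3):
  remainder -1/12x_1 + 1/3 ≠ 0; add h_4 = -1/12x_1 + 1/3 to the basis.

The other S-polynomials (S(f_1,f_2), S(f_2,f_3), S(f_1,h_4), S(f_2,h_4), S(f_3,h_4)) all reduce to 0 modulo the current basis, so we have a Gröbner basis.
Inter-reduce: drop elements whose leading term is divisible by another's, tail-reduce, and make monic.
Reduced Gröbner basis: {x_1 - 4, x_2 + 3}.

Since the basis is lex-ordered, x_2 + 3 is univariate in x_2. Its roots are {-3}. Back-substituting each root into the other basis elements fixes the other coordinates.
  x_2 = -3: the earlier basis element becomes x_1 - 4 = 0, giving x_1 = 4 — point (4, -3).

{(4, -3)}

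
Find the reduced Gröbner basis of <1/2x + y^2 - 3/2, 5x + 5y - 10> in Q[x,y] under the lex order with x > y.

G = {x + y - 2, y^2 - 1/2y - 1/2}

f_1 = 1/2x + y^2 - 3/2, LT = x.
f_2 = 5x + 5y - 10, LT = x.

S(f_1,f_2): lcm = x. S = 2y^2 - y - 1.
  leading term y^2: no divisor's leading term divides it; move 2y^2 to the remainder.
  leading term y: no divisor's leading term divides it; move -y to the remainder.
  leading term 1: no divisor's leading term divides it; move -1 to the remainder.
  remainder 2y^2 - y - 1 ≠ 0; add g_3 = 2y^2 - y - 1 to the basis.

The other S-polynomials (S(f_1,g_3), S(f_2,g_3)) all reduce to 0 modulo the current basis, so we have a Gröbner basis.
Inter-reduce: drop elements whose leading term is divisible by another's, tail-reduce, and make monic.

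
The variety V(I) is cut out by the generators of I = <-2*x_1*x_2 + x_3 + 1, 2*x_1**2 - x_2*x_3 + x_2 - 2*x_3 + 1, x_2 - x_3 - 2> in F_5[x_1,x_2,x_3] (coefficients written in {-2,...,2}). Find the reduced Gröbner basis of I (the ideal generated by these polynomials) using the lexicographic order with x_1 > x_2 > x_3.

G = {x_1 + x_3**3 + 1, x_2 - x_3 - 2, x_3**4 + 2*x_3**3 - x_3}

This is the nonlinear analogue of row-reducing a linear system.

f_1 = -2*x_1*x_2 + x_3 + 1, LT = x_1*x_2.
f_2 = 2*x_1**2 - x_2*x_3 + x_2 - 2*x_3 + 1, LT = x_1**2.
f_3 = x_2 - x_3 - 2, LT = x_2.

S(f_1,f_2): lcm = x_1**2*x_2. S = 2*x_1*x_3 + 2*x_1 - 2*x_2**2*x_3 + 2*x_2**2 + x_2*x_3 + 2*x_2.
  reduce S modulo (f_1, f_2, f_3):
  remainder 2*x_1*x_3 + 2*x_1 - 2*x_3**3 - x_3 + 2 ≠ 0; add g_4 = 2*x_1*x_3 + 2*x_1 - 2*x_3**3 - x_3 + 2 to the basis.

S(f_1,f_3): lcm = x_1*x_2. S = x_1*x_3 + 2*x_1 + 2*x_3 + 2.
  reduce S modulo (f_1, f_2, f_3, g_4):
  remainder x_1 + x_3**3 + 1 ≠ 0; add g_5 = x_1 + x_3**3 + 1 to the basis.

S(f_1,g_4): lcm = x_1*x_2*x_3. S = -x_1*x_2 + x_2*x_3**3 - 2*x_2*x_3 - x_2 + 2*x_3**2 + 2*x_3.
  reduce S modulo (f_1, f_2, f_3, g_4, g_5):
  remainder x_3**4 + 2*x_3**3 - x_3 ≠ 0; add g_6 = x_3**4 + 2*x_3**3 - x_3 to the basis.

The other S-polynomials (S(f_2,f_3), S(f_2,g_4), S(f_3,g_4), S(f_1,g_5), S(f_2,g_5), S(f_3,g_5), S(g_4,g_5), S(f_1,g_6), S(f_2,g_6), S(f_3,g_6), S(g_4,g_6), S(g_5,g_6)) all reduce to 0 modulo the current basis, so we have a Gröbner basis.
Inter-reduce: drop elements whose leading term is divisible by another's, tail-reduce, and make monic.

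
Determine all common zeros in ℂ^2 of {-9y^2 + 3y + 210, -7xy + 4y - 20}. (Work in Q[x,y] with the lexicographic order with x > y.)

Compute a lex Gröbner basis by Buchberger's algorithm.
f_1 = -9y^2 + 3y + 210, LT = y^2.
f_2 = -7xy + 4y - 20, LT = xy.

S(f_1,f_2): lcm = xy^2. S = -1/3xy - 70/3x + 4/7y^2 - 20/7y.
  leading term xy: subtract (1/21)·f_2 from -1/3xy - 70/3x + 4/7y^2 - 20/7y → -70/3x + 4/7y^2 - 64/21y + 20/21
  leading term x: no divisor's leading term divides it; move -70/3x to the remainder.
  leading term y^2: subtract (-4/63)·f_1 from 4/7y^2 - 64/21y + 20/21 → -20/7y + 100/7
  leading term y: no divisor's leading term divides it; move -20/7y to the remainder.
  leading term 1: no divisor's leading term divides it; move 100/7 to the remainder.
  remainder -70/3x - 20/7y + 100/7 ≠ 0; add h_3 = -70/3x - 20/7y + 100/7 to the basis.

The other S-polynomials (S(f_1,h_3), S(f_2,h_3)) all reduce to 0 modulo the current basis, so we have a Gröbner basis.
Inter-reduce: drop elements whose leading term is divisible by another's, tail-reduce, and make monic.
Reduced Gröbner basis: {x + 6/49y - 30/49, y^2 - 1/3y - 70/3}.

A lex Gröbner basis eliminates variables successively. Here y^2 - 1/3y - 70/3 depends only on y, with roots {-14/3, 5}; lifting each root through the earlier basis elements recovers the full solutions.
  y = -14/3: the earlier basis element becomes x - 58/49 = 0, giving x = 58/49 — point (58/49, -14/3).
  y = 5: the earlier basis element becomes x = 0, giving x = 0 — point (0, 5).
Substituting each solution back into the original system confirms all equations vanish.

{(58/49, -14/3), (0, 5)}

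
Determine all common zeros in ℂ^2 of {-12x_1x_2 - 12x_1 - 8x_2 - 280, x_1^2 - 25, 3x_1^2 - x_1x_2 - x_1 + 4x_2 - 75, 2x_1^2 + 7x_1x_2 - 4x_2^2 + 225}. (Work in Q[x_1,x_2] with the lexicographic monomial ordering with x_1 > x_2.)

{(5, -5)}

Compute a lex Gröbner basis by Buchberger's algorithm.
f_1 = -12x_1x_2 - 12x_1 - 8x_2 - 280, LT = x_1x_2.
f_2 = x_1^2 - 25, LT = x_1^2.
f_3 = 3x_1^2 - x_1x_2 - x_1 + 4x_2 - 75, LT = x_1^2.
f_4 = 2x_1^2 + 7x_1x_2 - 4x_2^2 + 225, LT = x_1^2.

S(f_1,f_2): lcm = x_1^2x_2. S = x_1^2 + 2/3x_1x_2 + 70/3x_1 + 25x_2.
  reduce S modulo (f_1, f_2, f_3, f_4):
  remainder 68/3x_1 + 221/9x_2 + 85/9 ≠ 0; add h_5 = 68/3x_1 + 221/9x_2 + 85/9 to the basis.

S(f_1,f_3): lcm = x_1^2x_2. S = x_1^2 + 1/3x_1x_2^2 + x_1x_2 + 70/3x_1 - 4/3x_2^2 + 25x_2.
  reduce S modulo (f_1, f_2, f_3, f_4, h_5):
  remainder -14/9x_2^2 - 70/9x_2 ≠ 0; add h_6 = -14/9x_2^2 - 70/9x_2 to the basis.

S(f_1,f_4): lcm = x_1^2x_2. S = x_1^2 - 7/2x_1x_2^2 + 2/3x_1x_2 + 70/3x_1 + 2x_2^3 - 225/2x_2.
  reduce S modulo (f_1, f_2, f_3, f_4, h_5, h_6):
  remainder -385/24x_2 - 1925/24 ≠ 0; add h_7 = -385/24x_2 - 1925/24 to the basis.

The other S-polynomials (S(f_2,f_3), S(f_2,f_4), S(f_3,f_4), S(f_1,h_5), S(f_2,h_5), S(f_3,h_5), S(f_4,h_5), S(f_1,h_6), S(f_2,h_6), S(f_3,h_6), S(f_4,h_6), S(h_5,h_6), S(f_1,h_7), S(f_2,h_7), S(f_3,h_7), S(f_4,h_7), S(h_5,h_7), S(h_6,h_7)) all reduce to 0 modulo the current basis, so we have a Gröbner basis.
Inter-reduce: drop elements whose leading term is divisible by another's, tail-reduce, and make monic.
Reduced Gröbner basis: {x_1 - 5, x_2 + 5}.

The lex basis is triangular: the last element involves only x_2. Solving x_2 + 5 = 0 gives x_2 ∈ {-5}; substituting each value into the earlier elements determines the remaining variables.
  x_2 = -5: the earlier basis element becomes x_1 - 5 = 0, giving x_1 = 5 — point (5, -5).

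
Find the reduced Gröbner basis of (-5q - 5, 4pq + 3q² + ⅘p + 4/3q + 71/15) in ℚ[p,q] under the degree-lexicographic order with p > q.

f_1 = -5q - 5, LT = q.
f_2 = 4pq + 3q² + ⅘p + 4/3q + 71/15, LT = pq.

S(f_1,f_2): lcm = pq. S = -¾q² + ⅘p - ⅓q - 71/60.
  leading term q²: subtract (3/20q)·f_1 from -¾q² + ⅘p - ⅓q - 71/60 → ⅘p + 5/12q - 71/60
  leading term p: no divisor's leading term divides it; move ⅘p to the remainder.
  leading term q: subtract (-1/12)·f_1 from 5/12q - 71/60 → -8/5
  leading term 1: no divisor's leading term divides it; move -8/5 to the remainder.
  remainder ⅘p - 8/5 ≠ 0; add g_3 = ⅘p - 8/5 to the basis.

S(f_1,g_3): leading monomials are coprime, so the S-polynomial reduces to 0 (Buchberger's first criterion).
S(f_2,g_3): lcm = pq. S = ¾q² + ⅕p + 7/3q + 71/60.
  leading term q²: subtract (-3/20q)·f_1 from ¾q² + ⅕p + 7/3q + 71/60 → ⅕p + 19/12q + 71/60
  leading term p: subtract (¼)·g_3 from ⅕p + 19/12q + 71/60 → 19/12q + 19/12
  leading term q: subtract (-19/60)·f_1 from 19/12q + 19/12 → 0
  remainder 0.

Every S-polynomial of the final basis reduces to 0, so we have a Gröbner basis.
Inter-reduce: drop elements whose leading term is divisible by another's, tail-reduce, and make monic.

G = {p - 2, q + 1}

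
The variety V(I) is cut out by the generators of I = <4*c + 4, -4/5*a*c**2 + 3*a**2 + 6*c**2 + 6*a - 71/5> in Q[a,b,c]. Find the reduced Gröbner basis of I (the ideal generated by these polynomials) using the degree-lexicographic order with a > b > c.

G = {a**2 + 26/15*a - 41/15, c + 1}

f_1 = 4*c + 4, LT = c.
f_2 = -4/5*a*c**2 + 3*a**2 + 6*c**2 + 6*a - 71/5, LT = a*c**2.

S(f_1,f_2): lcm = a*c**2. S = 15/4*a**2 + a*c + 15/2*c**2 + 15/2*a - 71/4.
  leading term a**2: no divisor's leading term divides it; move 15/4*a**2 to the remainder.
  leading term a*c: subtract (1/4*a)·f_1 from a*c + 15/2*c**2 + 15/2*a - 71/4 → 15/2*c**2 + 13/2*a - 71/4
  leading term c**2: subtract (15/8*c)·f_1 from 15/2*c**2 + 13/2*a - 71/4 → 13/2*a - 15/2*c - 71/4
  leading term a: no divisor's leading term divides it; move 13/2*a to the remainder.
  leading term c: subtract (-15/8)·f_1 from -15/2*c - 71/4 → -41/4
  leading term 1: no divisor's leading term divides it; move -41/4 to the remainder.
  remainder 15/4*a**2 + 13/2*a - 41/4 ≠ 0; add g_3 = 15/4*a**2 + 13/2*a - 41/4 to the basis.

The other S-polynomials (S(f_1,g_3), S(f_2,g_3)) all reduce to 0 modulo the current basis, so we have a Gröbner basis.
Inter-reduce: drop elements whose leading term is divisible by another's, tail-reduce, and make monic.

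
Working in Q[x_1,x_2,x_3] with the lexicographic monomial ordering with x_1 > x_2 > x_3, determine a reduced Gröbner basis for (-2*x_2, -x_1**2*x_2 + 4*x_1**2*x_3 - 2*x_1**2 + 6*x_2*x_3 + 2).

G = {x_1**2*x_3 - 1/2*x_1**2 + 1/2, x_2}

f_1 = -2*x_2, LT = x_2.
f_2 = -x_1**2*x_2 + 4*x_1**2*x_3 - 2*x_1**2 + 6*x_2*x_3 + 2, LT = x_1**2*x_2.

S(f_1,f_2): lcm = x_1**2*x_2. S = 4*x_1**2*x_3 - 2*x_1**2 + 6*x_2*x_3 + 2.
  reduce S modulo (f_1, f_2):
  remainder 4*x_1**2*x_3 - 2*x_1**2 + 2 ≠ 0; add g_3 = 4*x_1**2*x_3 - 2*x_1**2 + 2 to the basis.

The other S-polynomials (S(f_1,g_3), S(f_2,g_3)) all reduce to 0 modulo the current basis, so we have a Gröbner basis.
Inter-reduce: drop elements whose leading term is divisible by another's, tail-reduce, and make monic.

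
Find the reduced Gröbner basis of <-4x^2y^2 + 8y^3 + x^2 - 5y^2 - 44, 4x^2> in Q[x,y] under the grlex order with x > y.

G = {y^3 - 5/8y^2 - 11/2, x^2}

f_1 = -4x^2y^2 + 8y^3 + x^2 - 5y^2 - 44, LT = x^2y^2.
f_2 = 4x^2, LT = x^2.

S(f_1,f_2): lcm = x^2y^2. S = -2y^3 - 1/4x^2 + 5/4y^2 + 11.
  leading term y^3: no divisor's leading term divides it; move -2y^3 to the remainder.
  leading term x^2: subtract (-1/16)·f_2 from -1/4x^2 + 5/4y^2 + 11 → 5/4y^2 + 11
  leading term y^2: no divisor's leading term divides it; move 5/4y^2 to the remainder.
  leading term 1: no divisor's leading term divides it; move 11 to the remainder.
  remainder -2y^3 + 5/4y^2 + 11 ≠ 0; add g_3 = -2y^3 + 5/4y^2 + 11 to the basis.

The other S-polynomials (S(f_1,g_3), S(f_2,g_3)) all reduce to 0 modulo the current basis, so we have a Gröbner basis.
Inter-reduce: drop elements whose leading term is divisible by another's, tail-reduce, and make monic.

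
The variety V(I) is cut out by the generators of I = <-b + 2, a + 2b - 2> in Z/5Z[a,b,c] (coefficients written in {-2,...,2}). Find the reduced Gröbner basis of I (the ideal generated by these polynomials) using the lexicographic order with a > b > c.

Buchberger's algorithm terminates because the ascending chain of leading-term ideals stabilizes.

f_1 = -b + 2, LT = b.
f_2 = a + 2b - 2, LT = a.

The S-polynomials (S(f_1,f_2)) all reduce to 0 modulo the current basis, so we have a Gröbner basis.

G = {a + 2, b - 2}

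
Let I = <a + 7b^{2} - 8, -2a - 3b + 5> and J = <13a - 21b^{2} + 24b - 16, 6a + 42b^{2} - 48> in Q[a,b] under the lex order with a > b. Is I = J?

Since reduced Gröbner bases are canonical representatives of ideals under a given ordering, it suffices to compute and compare them.
Buchberger on the first generating set:
f_1 = a + 7b^{2} - 8, LT = a.
f_2 = -2a - 3b + 5, LT = a.

S(f_1,f_2): lcm = a. S = 7b^{2} - \tfrac{3}{2}b - \tfrac{11}{2}.
  leading term b^{2}: no divisor's leading term divides it; move 7b^{2} to the remainder.
  leading term b: no divisor's leading term divides it; move -\tfrac{3}{2}b to the remainder.
  leading term 1: no divisor's leading term divides it; move -\tfrac{11}{2} to the remainder.
  remainder 7b^{2} - \tfrac{3}{2}b - \tfrac{11}{2} ≠ 0; add g_3 = 7b^{2} - \tfrac{3}{2}b - \tfrac{11}{2} to the basis.

S(f_1,g_3): leading monomials are coprime, so the S-polynomial reduces to 0 (Buchberger's first criterion).
S(f_2,g_3): leading monomials are coprime, so the S-polynomial reduces to 0 (Buchberger's first criterion).
Every S-polynomial of the final basis reduces to 0, so we have a Gröbner basis.
Inter-reduce: drop elements whose leading term is divisible by another's, tail-reduce, and make monic.
Reduced Gröbner basis: {a + \tfrac{3}{2}b - \tfrac{5}{2}, b^{2} - \tfrac{3}{14}b - \tfrac{11}{14}}.

Buchberger on the second generating set:
h_1 = 13a - 21b^{2} + 24b - 16, LT = a.
h_2 = 6a + 42b^{2} - 48, LT = a.

S(h_1,h_2): lcm = a. S = -\tfrac{112}{13}b^{2} + \tfrac{24}{13}b + \tfrac{88}{13}.
  leading term b^{2}: no divisor's leading term divides it; move -\tfrac{112}{13}b^{2} to the remainder.
  leading term b: no divisor's leading term divides it; move \tfrac{24}{13}b to the remainder.
  leading term 1: no divisor's leading term divides it; move \tfrac{88}{13} to the remainder.
  remainder -\tfrac{112}{13}b^{2} + \tfrac{24}{13}b + \tfrac{88}{13} ≠ 0; add k_3 = -\tfrac{112}{13}b^{2} + \tfrac{24}{13}b + \tfrac{88}{13} to the basis.

S(h_1,k_3): leading monomials are coprime, so the S-polynomial reduces to 0 (Buchberger's first criterion).
S(h_2,k_3): leading monomials are coprime, so the S-polynomial reduces to 0 (Buchberger's first criterion).
Every S-polynomial of the final basis reduces to 0, so we have a Gröbner basis.
Inter-reduce: drop elements whose leading term is divisible by another's, tail-reduce, and make monic.
Reduced Gröbner basis: {a + \tfrac{3}{2}b - \tfrac{5}{2}, b^{2} - \tfrac{3}{14}b - \tfrac{11}{14}}.

The two bases agree; hence the ideals are identical.
The choice of monomial ordering does not affect the verdict — as long as both bases are computed under the same ordering, their equality decides ideal equality.

Yes, the ideals are equal.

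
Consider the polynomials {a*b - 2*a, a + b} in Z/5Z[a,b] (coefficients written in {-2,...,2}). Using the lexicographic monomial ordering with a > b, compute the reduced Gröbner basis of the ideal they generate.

The reduced Gröbner basis is the canonical form of the ideal for this ordering.

f_1 = a*b - 2*a, LT = a*b.
f_2 = a + b, LT = a.

S(f_1,f_2): lcm = a*b. S = -2*a - b**2.
  leading term a: subtract (-2)·f_2 from -2*a - b**2 → -b**2 + 2*b
  leading term b**2: no divisor's leading term divides it; move -b**2 to the remainder.
  leading term b: no divisor's leading term divides it; move 2*b to the remainder.
  remainder -b**2 + 2*b ≠ 0; add g_3 = -b**2 + 2*b to the basis.

The other S-polynomials (S(f_1,g_3), S(f_2,g_3)) all reduce to 0 modulo the current basis, so we have a Gröbner basis.
Inter-reduce: drop elements whose leading term is divisible by another's, tail-reduce, and make monic.

G = {a + b, b**2 - 2*b}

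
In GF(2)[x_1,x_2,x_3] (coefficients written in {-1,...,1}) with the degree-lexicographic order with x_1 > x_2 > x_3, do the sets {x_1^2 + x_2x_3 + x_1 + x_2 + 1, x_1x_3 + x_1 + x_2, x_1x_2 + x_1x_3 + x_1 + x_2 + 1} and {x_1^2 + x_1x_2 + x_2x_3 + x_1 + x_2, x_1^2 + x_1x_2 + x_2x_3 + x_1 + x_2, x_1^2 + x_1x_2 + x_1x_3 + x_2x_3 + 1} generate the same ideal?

Since reduced Gröbner bases are canonical representatives of ideals under a given ordering, it suffices to compute and compare them.
Buchberger on the first generating set:
f_1 = x_1^2 + x_2x_3 + x_1 + x_2 + 1, LT = x_1^2.
f_2 = x_1x_3 + x_1 + x_2, LT = x_1x_3.
f_3 = x_1x_2 + x_1x_3 + x_1 + x_2 + 1, LT = x_1x_2.

S(f_1,f_2): lcm = x_1^2x_3. S = x_2x_3^2 + x_1^2 + x_1x_2 + x_1x_3 + x_2x_3 + x_3.
  reduce S modulo (f_1, f_2, f_3):
  remainder x_2x_3^2 + x_3 ≠ 0; add g_4 = x_2x_3^2 + x_3 to the basis.

S(f_1,f_3): lcm = x_1^2x_2. S = x_1^2x_3 + x_2^2x_3 + x_1^2 + x_2^2 + x_1 + x_2.
  reduce S modulo (f_1, f_2, f_3, g_4):
  remainder x_2^2x_3 + x_2^2 + x_1 + x_2 + 1 ≠ 0; add g_5 = x_2^2x_3 + x_2^2 + x_1 + x_2 + 1 to the basis.

S(f_2,f_3): lcm = x_1x_2x_3. S = x_1x_3^2 + x_1x_2 + x_1x_3 + x_2^2 + x_2x_3 + x_3.
  reduce S modulo (f_1, f_2, f_3, g_4, g_5):
  remainder x_2^2 + x_3 + 1 ≠ 0; add g_6 = x_2^2 + x_3 + 1 to the basis.

S(f_3,g_4): lcm = x_1x_2x_3^2. S = x_1x_3^3 + x_1x_3^2 + x_2x_3^2 + x_1x_3 + x_3^2.
  reduce S modulo (f_1, f_2, f_3, g_4, g_5, g_6):
  remainder x_3^2 + x_1 + x_2 ≠ 0; add g_7 = x_3^2 + x_1 + x_2 to the basis.

The other S-polynomials (S(f_1,g_4), S(f_2,g_4), S(f_1,g_5), S(f_2,g_5), S(f_3,g_5), S(g_4,g_5), S(f_1,g_6), S(f_2,g_6), S(f_3,g_6), S(g_4,g_6), S(g_5,g_6), S(f_1,g_7), S(f_2,g_7), S(f_3,g_7), S(g_4,g_7), S(g_5,g_7), S(g_6,g_7)) all reduce to 0 modulo the current basis, so we have a Gröbner basis.
Inter-reduce: drop elements whose leading term is divisible by another's, tail-reduce, and make monic.
Reduced Gröbner basis: {x_1^2 + x_2x_3 + x_1 + x_2 + 1, x_1x_2 + 1, x_1x_3 + x_1 + x_2, x_2^2 + x_3 + 1, x_3^2 + x_1 + x_2}.

Buchberger on the second generating set:
h_1 = x_1^2 + x_1x_2 + x_2x_3 + x_1 + x_2, LT = x_1^2.
h_2 = x_1^2 + x_1x_2 + x_2x_3 + x_1 + x_2, LT = x_1^2.
h_3 = x_1^2 + x_1x_2 + x_1x_3 + x_2x_3 + 1, LT = x_1^2.

S(h_1,h_3): lcm = x_1^2. S = x_1x_3 + x_1 + x_2 + 1.
  reduce S modulo (h_1, h_2, h_3):
  remainder x_1x_3 + x_1 + x_2 + 1 ≠ 0; add k_4 = x_1x_3 + x_1 + x_2 + 1 to the basis.

S(h_1,k_4): lcm = x_1^2x_3. S = x_1x_2x_3 + x_2x_3^2 + x_1^2 + x_1x_2 + x_1x_3 + x_2x_3 + x_1.
  reduce S modulo (h_1, h_2, h_3, k_4):
  remainder x_2x_3^2 + x_1x_2 + x_2^2 + x_1 + x_2 + 1 ≠ 0; add k_5 = x_2x_3^2 + x_1x_2 + x_2^2 + x_1 + x_2 + 1 to the basis.

The other S-polynomials (S(h_1,h_2), S(h_2,h_3), S(h_2,k_4), S(h_3,k_4), S(h_1,k_5), S(h_2,k_5), S(h_3,k_5), S(k_4,k_5)) all reduce to 0 modulo the current basis, so we have a Gröbner basis.
Inter-reduce: drop elements whose leading term is divisible by another's, tail-reduce, and make monic.
Reduced Gröbner basis: {x_2x_3^2 + x_1x_2 + x_2^2 + x_1 + x_2 + 1, x_1^2 + x_1x_2 + x_2x_3 + x_1 + x_2, x_1x_3 + x_1 + x_2 + 1}.

The bases are distinct; the ideals are different.

No, the ideals differ.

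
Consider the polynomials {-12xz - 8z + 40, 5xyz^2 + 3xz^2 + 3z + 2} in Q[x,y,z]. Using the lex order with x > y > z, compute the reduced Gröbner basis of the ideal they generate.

Buchberger's algorithm terminates because the ascending chain of leading-term ideals stabilizes.

f_1 = -12xz - 8z + 40, LT = xz.
f_2 = 5xyz^2 + 3xz^2 + 3z + 2, LT = xyz^2.

S(f_1,f_2): lcm = xyz^2. S = -3/5xz^2 + 2/3yz^2 - 10/3yz - 3/5z - 2/5.
  leading term xz^2: subtract (1/20z)·f_1 from -3/5xz^2 + 2/3yz^2 - 10/3yz - 3/5z - 2/5 → 2/3yz^2 - 10/3yz + 2/5z^2 - 13/5z - 2/5
  leading term yz^2: no divisor's leading term divides it; move 2/3yz^2 to the remainder.
  leading term yz: no divisor's leading term divides it; move -10/3yz to the remainder.
  leading term z^2: no divisor's leading term divides it; move 2/5z^2 to the remainder.
  leading term z: no divisor's leading term divides it; move -13/5z to the remainder.
  leading term 1: no divisor's leading term divides it; move -2/5 to the remainder.
  remainder 2/3yz^2 - 10/3yz + 2/5z^2 - 13/5z - 2/5 ≠ 0; add g_3 = 2/3yz^2 - 10/3yz + 2/5z^2 - 13/5z - 2/5 to the basis.

S(f_1,g_3): lcm = xyz^2. S = 5xyz - 3/5xz^2 + 39/10xz + 3/5x + 2/3yz^2 - 10/3yz.
  leading term xyz: subtract (-5/12y)·f_1 from 5xyz - 3/5xz^2 + 39/10xz + 3/5x + 2/3yz^2 - 10/3yz → -3/5xz^2 + 39/10xz + 3/5x + 2/3yz^2 - 20/3yz + 50/3y
  leading term xz^2: subtract (1/20z)·f_1 from -3/5xz^2 + 39/10xz + 3/5x + 2/3yz^2 - 20/3yz + 50/3y → 39/10xz + 3/5x + 2/3yz^2 - 20/3yz + 50/3y + 2/5z^2 - 2z
  leading term xz: subtract (-13/40)·f_1 from 39/10xz + 3/5x + 2/3yz^2 - 20/3yz + 50/3y + 2/5z^2 - 2z → 3/5x + 2/3yz^2 - 20/3yz + 50/3y + 2/5z^2 - 23/5z + 13
  leading term x: no divisor's leading term divides it; move 3/5x to the remainder.
  leading term yz^2: subtract (1)·g_3 from 2/3yz^2 - 20/3yz + 50/3y + 2/5z^2 - 23/5z + 13 → -10/3yz + 50/3y - 2z + 67/5
  leading term yz: no divisor's leading term divides it; move -10/3yz to the remainder.
  leading term y: no divisor's leading term divides it; move 50/3y to the remainder.
  leading term z: no divisor's leading term divides it; move -2z to the remainder.
  leading term 1: no divisor's leading term divides it; move 67/5 to the remainder.
  remainder 3/5x - 10/3yz + 50/3y - 2z + 67/5 ≠ 0; add g_4 = 3/5x - 10/3yz + 50/3y - 2z + 67/5 to the basis.

The other S-polynomials (S(f_2,g_3), S(f_1,g_4), S(f_2,g_4), S(g_3,g_4)) all reduce to 0 modulo the current basis, so we have a Gröbner basis.
Inter-reduce: drop elements whose leading term is divisible by another's, tail-reduce, and make monic.

G = {x - 50/9yz + 250/9y - 10/3z + 67/3, yz^2 - 5yz + 3/5z^2 - 39/10z - 3/5}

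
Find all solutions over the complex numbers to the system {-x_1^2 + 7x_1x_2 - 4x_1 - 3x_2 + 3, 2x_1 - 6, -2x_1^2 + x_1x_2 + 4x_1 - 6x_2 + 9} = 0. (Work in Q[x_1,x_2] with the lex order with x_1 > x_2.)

Compute a lex Gröbner basis by Buchberger's algorithm.
f_1 = -x_1^2 + 7x_1x_2 - 4x_1 - 3x_2 + 3, LT = x_1^2.
f_2 = 2x_1 - 6, LT = x_1.
f_3 = -2x_1^2 + x_1x_2 + 4x_1 - 6x_2 + 9, LT = x_1^2.

S(f_1,f_2): lcm = x_1^2. S = -7x_1x_2 + 7x_1 + 3x_2 - 3.
  leading term x_1x_2: subtract (-7/2x_2)·f_2 from -7x_1x_2 + 7x_1 + 3x_2 - 3 → 7x_1 - 18x_2 - 3
  leading term x_1: subtract (7/2)·f_2 from 7x_1 - 18x_2 - 3 → -18x_2 + 18
  leading term x_2: no divisor's leading term divides it; move -18x_2 to the remainder.
  leading term 1: no divisor's leading term divides it; move 18 to the remainder.
  remainder -18x_2 + 18 ≠ 0; add h_4 = -18x_2 + 18 to the basis.

The other S-polynomials (S(f_1,f_3), S(f_2,f_3), S(f_1,h_4), S(f_2,h_4), S(f_3,h_4)) all reduce to 0 modulo the current basis, so we have a Gröbner basis.
Inter-reduce: drop elements whose leading term is divisible by another's, tail-reduce, and make monic.
Reduced Gröbner basis: {x_1 - 3, x_2 - 1}.

From the last basis element, x_2 - 1 = 0, so x_2 takes values in {1}. Each choice, substituted upward through the basis, yields the corresponding point(s) of the solution set.
  x_2 = 1: the earlier basis element becomes x_1 - 3 = 0, giving x_1 = 3 — point (3, 1).
Each listed point satisfies every original equation (direct substitution).
This is the nonlinear analogue of row-reducing a linear system.

{(3, 1)}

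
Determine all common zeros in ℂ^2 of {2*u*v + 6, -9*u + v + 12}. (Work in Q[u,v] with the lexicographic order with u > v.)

{(1/3, -9), (1, -3)}

Compute a lex Gröbner basis by Buchberger's algorithm.
f_1 = 2*u*v + 6, LT = u*v.
f_2 = -9*u + v + 12, LT = u.

S(f_1,f_2): lcm = u*v. S = 1/9*v**2 + 4/3*v + 3.
  leading term v**2: no divisor's leading term divides it; move 1/9*v**2 to the remainder.
  leading term v: no divisor's leading term divides it; move 4/3*v to the remainder.
  leading term 1: no divisor's leading term divides it; move 3 to the remainder.
  remainder 1/9*v**2 + 4/3*v + 3 ≠ 0; add h_3 = 1/9*v**2 + 4/3*v + 3 to the basis.

S(f_1,h_3): lcm = u*v**2. S = -12*u*v - 27*u + 3*v.
  leading term u*v: subtract (-6)·f_1 from -12*u*v - 27*u + 3*v → -27*u + 3*v + 36
  leading term u: subtract (3)·f_2 from -27*u + 3*v + 36 → 0
  remainder 0.

S(f_2,h_3): leading monomials are coprime, so the S-polynomial reduces to 0 (Buchberger's first criterion).
Every S-polynomial of the final basis reduces to 0, so we have a Gröbner basis.
Inter-reduce: drop elements whose leading term is divisible by another's, tail-reduce, and make monic.
Reduced Gröbner basis: {u - 1/9*v - 4/3, v**2 + 12*v + 27}.

A lex Gröbner basis eliminates variables successively. Here v**2 + 12*v + 27 depends only on v, with roots {-9, -3}; lifting each root through the earlier basis elements recovers the full solutions.
  v = -9: the earlier basis element becomes u - 1/3 = 0, giving u = 1/3 — point (1/3, -9).
  v = -3: the earlier basis element becomes u - 1 = 0, giving u = 1 — point (1, -3).
Check: every point annihilates each of the original generators.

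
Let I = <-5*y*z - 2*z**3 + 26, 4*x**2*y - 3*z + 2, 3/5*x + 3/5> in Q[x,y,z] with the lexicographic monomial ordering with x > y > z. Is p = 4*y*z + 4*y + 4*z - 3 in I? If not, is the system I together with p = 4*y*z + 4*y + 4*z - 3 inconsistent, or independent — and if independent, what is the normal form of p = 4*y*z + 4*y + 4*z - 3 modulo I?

Adjoining 4*y*z + 4*y + 4*z - 3 makes the ideal the whole ring: the system is inconsistent.

First compute the reduced Gröbner basis of I by Buchberger's algorithm.
f_1 = -5*y*z - 2*z**3 + 26, LT = y*z.
f_2 = 4*x**2*y - 3*z + 2, LT = x**2*y.
f_3 = 3/5*x + 3/5, LT = x.

S(f_1,f_2): lcm = x**2*y*z. S = 2/5*x**2*z**3 - 26/5*x**2 + 3/4*z**2 - 1/2*z.
  leading term x**2*z**3: subtract (2/3*x*z**3)·f_3 from 2/5*x**2*z**3 - 26/5*x**2 + 3/4*z**2 - 1/2*z → -26/5*x**2 - 2/5*x*z**3 + 3/4*z**2 - 1/2*z
  leading term x**2: subtract (-26/3*x)·f_3 from -26/5*x**2 - 2/5*x*z**3 + 3/4*z**2 - 1/2*z → -2/5*x*z**3 + 26/5*x + 3/4*z**2 - 1/2*z
  leading term x*z**3: subtract (-2/3*z**3)·f_3 from -2/5*x*z**3 + 26/5*x + 3/4*z**2 - 1/2*z → 26/5*x + 2/5*z**3 + 3/4*z**2 - 1/2*z
  leading term x: subtract (26/3)·f_3 from 26/5*x + 2/5*z**3 + 3/4*z**2 - 1/2*z → 2/5*z**3 + 3/4*z**2 - 1/2*z - 26/5
  leading term z**3: no divisor's leading term divides it; move 2/5*z**3 to the remainder.
  leading term z**2: no divisor's leading term divides it; move 3/4*z**2 to the remainder.
  leading term z: no divisor's leading term divides it; move -1/2*z to the remainder.
  leading term 1: no divisor's leading term divides it; move -26/5 to the remainder.
  remainder 2/5*z**3 + 3/4*z**2 - 1/2*z - 26/5 ≠ 0; add h_4 = 2/5*z**3 + 3/4*z**2 - 1/2*z - 26/5 to the basis.

S(f_2,f_3): lcm = x**2*y. S = -x*y - 3/4*z + 1/2.
  leading term x*y: subtract (-5/3*y)·f_3 from -x*y - 3/4*z + 1/2 → y - 3/4*z + 1/2
  leading term y: no divisor's leading term divides it; move y to the remainder.
  leading term z: no divisor's leading term divides it; move -3/4*z to the remainder.
  leading term 1: no divisor's leading term divides it; move 1/2 to the remainder.
  remainder y - 3/4*z + 1/2 ≠ 0; add h_5 = y - 3/4*z + 1/2 to the basis.

The other S-polynomials (S(f_1,f_3), S(f_1,h_4), S(f_2,h_4), S(f_3,h_4), S(f_1,h_5), S(f_2,h_5), S(f_3,h_5), S(h_4,h_5)) all reduce to 0 modulo the current basis, so we have a Gröbner basis.
Inter-reduce: drop elements whose leading term is divisible by another's, tail-reduce, and make monic.
Reduced Gröbner basis: {x + 1, y - 3/4*z + 1/2, z**3 + 15/8*z**2 - 5/4*z - 13}.
Label its elements g_1 = x + 1, g_2 = y - 3/4*z + 1/2, g_3 = z**3 + 15/8*z**2 - 5/4*z - 13.

Reduce p = 4*y*z + 4*y + 4*z - 3 modulo G:
  leading term y*z: subtract (4*z)·g_2 from 4*y*z + 4*y + 4*z - 3 → 4*y + 3*z**2 + 2*z - 3
  leading term y: subtract (4)·g_2 from 4*y + 3*z**2 + 2*z - 3 → 3*z**2 + 5*z - 5
  leading term z**2: no divisor's leading term divides it; move 3*z**2 to the remainder.
  leading term z: no divisor's leading term divides it; move 5*z to the remainder.
  leading term 1: no divisor's leading term divides it; move -5 to the remainder.
  normal form = 3*z**2 + 5*z - 5.
The normal form is nonzero, so p ∉ I. Since p minus its normal form lies in I, I + (p) = I + (r) where r = 3*z**2 + 5*z - 5; decide whether this ideal is the whole ring.
Run Buchberger on G together with r (pairs among the g_i already reduce to 0 since G is a Gröbner basis):
g_1 = x + 1, LT = x.
g_2 = y - 3/4*z + 1/2, LT = y.
g_3 = z**3 + 15/8*z**2 - 5/4*z - 13, LT = z**3.
r = 3*z**2 + 5*z - 5, LT = z**2.

S(g_3,r): lcm = z**3. S = 5/24*z**2 + 5/12*z - 13.
  leading term z**2: subtract (5/72)·r from 5/24*z**2 + 5/12*z - 13 → 5/72*z - 911/72
  leading term z: no divisor's leading term divides it; move 5/72*z to the remainder.
  leading term 1: no divisor's leading term divides it; move -911/72 to the remainder.
  remainder 5/72*z - 911/72 ≠ 0; add m_5 = 5/72*z - 911/72 to the basis.

S(g_3,m_5): lcm = z**3. S = 7363/40*z**2 - 5/4*z - 13.
  leading term z**2: subtract (7363/120)·r from 7363/40*z**2 - 5/4*z - 13 → -7393/24*z + 7051/24
  leading term z: subtract (-22179/5)·m_5 from -7393/24*z + 7051/24 → -279157/5
  leading term 1: no divisor's leading term divides it; move -279157/5 to the remainder.
  remainder -279157/5 ≠ 0; add m_6 = -279157/5 to the basis.

The other S-polynomials (S(g_1,g_2), S(g_1,g_3), S(g_1,r), S(g_2,g_3), S(g_2,r), S(g_1,m_5), S(g_2,m_5), S(r,m_5), S(g_1,m_6), S(g_2,m_6), S(g_3,m_6), S(r,m_6), S(m_5,m_6)) all reduce to 0 modulo the current basis, so we have a Gröbner basis.
Inter-reduce: drop elements whose leading term is divisible by another's, tail-reduce, and make monic.
Reduced Gröbner basis: {1}.
The reduced Gröbner basis of I + (p) is {1}: the ideal is the whole ring, so the enlarged system has no common solution — adjoining p is inconsistent.

Ideal membership is decidable via reduction modulo a Gröbner basis.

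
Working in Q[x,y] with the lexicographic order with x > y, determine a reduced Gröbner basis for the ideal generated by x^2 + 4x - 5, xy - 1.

f_1 = x^2 + 4x - 5, LT = x^2.
f_2 = xy - 1, LT = xy.

S(f_1,f_2): lcm = x^2y. S = 4xy + x - 5y.
  reduce S modulo (f_1, f_2):
  remainder x - 5y + 4 ≠ 0; add g_3 = x - 5y + 4 to the basis.

S(f_2,g_3): lcm = xy. S = 5y^2 - 4y - 1.
  reduce S modulo (f_1, f_2, g_3):
  remainder 5y^2 - 4y - 1 ≠ 0; add g_4 = 5y^2 - 4y - 1 to the basis.

The other S-polynomials (S(f_1,g_3), S(f_1,g_4), S(f_2,g_4), S(g_3,g_4)) all reduce to 0 modulo the current basis, so we have a Gröbner basis.
Inter-reduce: drop elements whose leading term is divisible by another's, tail-reduce, and make monic.

G = {x - 5y + 4, y^2 - 4/5y - 1/5}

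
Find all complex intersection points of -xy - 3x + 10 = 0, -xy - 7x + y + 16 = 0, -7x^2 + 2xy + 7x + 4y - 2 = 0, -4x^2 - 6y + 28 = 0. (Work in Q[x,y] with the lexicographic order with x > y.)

Compute a lex Gröbner basis by Buchberger's algorithm.
f_1 = -xy - 3x + 10, LT = xy.
f_2 = -xy - 7x + y + 16, LT = xy.
f_3 = -7x^2 + 2xy + 7x + 4y - 2, LT = x^2.
f_4 = -4x^2 - 6y + 28, LT = x^2.

S(f_1,f_2): lcm = xy. S = -4x + y + 6.
  leading term x: no divisor's leading term divides it; move -4x to the remainder.
  leading term y: no divisor's leading term divides it; move y to the remainder.
  leading term 1: no divisor's leading term divides it; move 6 to the remainder.
  remainder -4x + y + 6 ≠ 0; add h_5 = -4x + y + 6 to the basis.

S(f_1,f_3): lcm = x^2y. S = 3x^2 + 2/7xy^2 + xy - 10x + 4/7y^2 - 2/7y.
  leading term x^2: subtract (-3/7)·f_3 from 3x^2 + 2/7xy^2 + xy - 10x + 4/7y^2 - 2/7y → 2/7xy^2 + 13/7xy - 7x + 4/7y^2 + 10/7y - 6/7
  leading term xy^2: subtract (-2/7y)·f_1 from 2/7xy^2 + 13/7xy - 7x + 4/7y^2 + 10/7y - 6/7 → xy - 7x + 4/7y^2 + 30/7y - 6/7
  leading term xy: subtract (-1)·f_1 from xy - 7x + 4/7y^2 + 30/7y - 6/7 → -10x + 4/7y^2 + 30/7y + 64/7
  leading term x: subtract (5/2)·h_5 from -10x + 4/7y^2 + 30/7y + 64/7 → 4/7y^2 + 25/14y - 41/7
  leading term y^2: no divisor's leading term divides it; move 4/7y^2 to the remainder.
  leading term y: no divisor's leading term divides it; move 25/14y to the remainder.
  leading term 1: no divisor's leading term divides it; move -41/7 to the remainder.
  remainder 4/7y^2 + 25/14y - 41/7 ≠ 0; add h_6 = 4/7y^2 + 25/14y - 41/7 to the basis.

S(f_1,f_4): lcm = x^2y. S = 3x^2 - 10x - 3/2y^2 + 7y.
  leading term x^2: subtract (-3/7)·f_3 from 3x^2 - 10x - 3/2y^2 + 7y → 6/7xy - 7x - 3/2y^2 + 61/7y - 6/7
  leading term xy: subtract (-6/7)·f_1 from 6/7xy - 7x - 3/2y^2 + 61/7y - 6/7 → -67/7x - 3/2y^2 + 61/7y + 54/7
  leading term x: subtract (67/28)·h_5 from -67/7x - 3/2y^2 + 61/7y + 54/7 → -3/2y^2 + 177/28y - 93/14
  leading term y^2: subtract (-21/8)·h_6 from -3/2y^2 + 177/28y - 93/14 → 1233/112y - 1233/56
  leading term y: no divisor's leading term divides it; move 1233/112y to the remainder.
  leading term 1: no divisor's leading term divides it; move -1233/56 to the remainder.
  remainder 1233/112y - 1233/56 ≠ 0; add h_7 = 1233/112y - 1233/56 to the basis.

The other S-polynomials (S(f_2,f_3), S(f_2,f_4), S(f_3,f_4), S(f_1,h_5), S(f_2,h_5), S(f_3,h_5), S(f_4,h_5), S(f_1,h_6), S(f_2,h_6), S(f_3,h_6), S(f_4,h_6), S(h_5,h_6), S(f_1,h_7), S(f_2,h_7), S(f_3,h_7), S(f_4,h_7), S(h_5,h_7), S(h_6,h_7)) all reduce to 0 modulo the current basis, so we have a Gröbner basis.
Inter-reduce: drop elements whose leading term is divisible by another's, tail-reduce, and make monic.
Reduced Gröbner basis: {x - 2, y - 2}.

From the last basis element, y - 2 = 0, so y takes values in {2}. Each choice, substituted upward through the basis, yields the corresponding point(s) of the solution set.
  y = 2: the earlier basis element becomes x - 2 = 0, giving x = 2 — point (2, 2).
Check: every point annihilates each of the original generators.

{(2, 2)}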